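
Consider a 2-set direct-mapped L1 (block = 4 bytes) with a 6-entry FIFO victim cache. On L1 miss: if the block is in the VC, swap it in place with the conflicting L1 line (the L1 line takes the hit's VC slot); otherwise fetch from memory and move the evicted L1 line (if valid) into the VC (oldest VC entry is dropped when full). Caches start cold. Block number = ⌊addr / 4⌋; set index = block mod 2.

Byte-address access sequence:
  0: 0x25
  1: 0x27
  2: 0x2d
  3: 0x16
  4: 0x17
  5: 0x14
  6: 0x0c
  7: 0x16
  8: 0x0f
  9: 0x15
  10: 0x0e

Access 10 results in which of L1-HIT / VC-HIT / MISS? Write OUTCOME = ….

0: 0x25 (blk 9, set 1) → MISS  vc=[]
1: 0x27 (blk 9, set 1) → L1-HIT  vc=[]
2: 0x2d (blk 11, set 1) → MISS  vc=[9]
3: 0x16 (blk 5, set 1) → MISS  vc=[9, 11]
4: 0x17 (blk 5, set 1) → L1-HIT  vc=[9, 11]
5: 0x14 (blk 5, set 1) → L1-HIT  vc=[9, 11]
6: 0xc (blk 3, set 1) → MISS  vc=[9, 11, 5]
7: 0x16 (blk 5, set 1) → VC-HIT  vc=[9, 11, 3]
8: 0xf (blk 3, set 1) → VC-HIT  vc=[9, 11, 5]
9: 0x15 (blk 5, set 1) → VC-HIT  vc=[9, 11, 3]
10: 0xe (blk 3, set 1) → VC-HIT  vc=[9, 11, 5]

OUTCOME = VC-HIT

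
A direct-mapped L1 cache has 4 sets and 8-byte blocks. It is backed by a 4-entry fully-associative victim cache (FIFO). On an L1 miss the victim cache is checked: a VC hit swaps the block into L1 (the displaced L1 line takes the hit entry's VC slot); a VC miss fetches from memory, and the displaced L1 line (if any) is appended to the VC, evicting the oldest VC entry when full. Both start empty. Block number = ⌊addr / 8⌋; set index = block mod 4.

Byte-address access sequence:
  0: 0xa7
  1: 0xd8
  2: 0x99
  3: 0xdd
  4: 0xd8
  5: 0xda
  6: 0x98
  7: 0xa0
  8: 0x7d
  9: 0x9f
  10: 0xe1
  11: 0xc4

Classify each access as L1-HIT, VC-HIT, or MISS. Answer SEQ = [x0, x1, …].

SEQ = [MISS, MISS, MISS, VC-HIT, L1-HIT, L1-HIT, VC-HIT, L1-HIT, MISS, VC-HIT, MISS, MISS]

  [0] addr=0xa7 blk=20 s=0: MISS | VC []
  [1] addr=0xd8 blk=27 s=3: MISS | VC []
  [2] addr=0x99 blk=19 s=3: MISS | VC [27]
  [3] addr=0xdd blk=27 s=3: VC-HIT | VC [19]
  [4] addr=0xd8 blk=27 s=3: L1-HIT | VC [19]
  [5] addr=0xda blk=27 s=3: L1-HIT | VC [19]
  [6] addr=0x98 blk=19 s=3: VC-HIT | VC [27]
  [7] addr=0xa0 blk=20 s=0: L1-HIT | VC [27]
  [8] addr=0x7d blk=15 s=3: MISS | VC [27, 19]
  [9] addr=0x9f blk=19 s=3: VC-HIT | VC [27, 15]
  [10] addr=0xe1 blk=28 s=0: MISS | VC [27, 15, 20]
  [11] addr=0xc4 blk=24 s=0: MISS | VC [27, 15, 20, 28]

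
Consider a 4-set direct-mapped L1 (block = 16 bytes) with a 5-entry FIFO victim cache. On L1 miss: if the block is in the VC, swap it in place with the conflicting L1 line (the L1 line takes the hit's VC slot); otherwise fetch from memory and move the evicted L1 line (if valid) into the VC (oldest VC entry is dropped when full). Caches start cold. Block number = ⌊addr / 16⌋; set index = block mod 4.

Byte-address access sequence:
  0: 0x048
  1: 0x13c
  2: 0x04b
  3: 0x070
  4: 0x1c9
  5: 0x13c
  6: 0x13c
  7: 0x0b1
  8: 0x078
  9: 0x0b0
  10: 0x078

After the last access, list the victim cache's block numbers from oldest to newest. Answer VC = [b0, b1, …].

0: 0x48 (blk 4, set 0) → MISS  vc=[]
1: 0x13c (blk 19, set 3) → MISS  vc=[]
2: 0x4b (blk 4, set 0) → L1-HIT  vc=[]
3: 0x70 (blk 7, set 3) → MISS  vc=[19]
4: 0x1c9 (blk 28, set 0) → MISS  vc=[19, 4]
5: 0x13c (blk 19, set 3) → VC-HIT  vc=[7, 4]
6: 0x13c (blk 19, set 3) → L1-HIT  vc=[7, 4]
7: 0xb1 (blk 11, set 3) → MISS  vc=[7, 4, 19]
8: 0x78 (blk 7, set 3) → VC-HIT  vc=[11, 4, 19]
9: 0xb0 (blk 11, set 3) → VC-HIT  vc=[7, 4, 19]
10: 0x78 (blk 7, set 3) → VC-HIT  vc=[11, 4, 19]

VC = [11, 4, 19]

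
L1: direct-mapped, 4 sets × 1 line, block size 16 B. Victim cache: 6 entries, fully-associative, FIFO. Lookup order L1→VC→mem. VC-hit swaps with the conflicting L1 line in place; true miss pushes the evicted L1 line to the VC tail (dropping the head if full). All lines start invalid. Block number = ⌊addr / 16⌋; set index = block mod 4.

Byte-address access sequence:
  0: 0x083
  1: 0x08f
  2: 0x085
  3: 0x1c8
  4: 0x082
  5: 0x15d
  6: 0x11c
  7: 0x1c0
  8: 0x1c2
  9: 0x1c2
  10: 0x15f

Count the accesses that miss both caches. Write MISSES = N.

MISSES = 4

  [0] addr=0x83 blk=8 s=0: MISS | VC []
  [1] addr=0x8f blk=8 s=0: L1-HIT | VC []
  [2] addr=0x85 blk=8 s=0: L1-HIT | VC []
  [3] addr=0x1c8 blk=28 s=0: MISS | VC [8]
  [4] addr=0x82 blk=8 s=0: VC-HIT | VC [28]
  [5] addr=0x15d blk=21 s=1: MISS | VC [28]
  [6] addr=0x11c blk=17 s=1: MISS | VC [28, 21]
  [7] addr=0x1c0 blk=28 s=0: VC-HIT | VC [8, 21]
  [8] addr=0x1c2 blk=28 s=0: L1-HIT | VC [8, 21]
  [9] addr=0x1c2 blk=28 s=0: L1-HIT | VC [8, 21]
  [10] addr=0x15f blk=21 s=1: VC-HIT | VC [8, 17]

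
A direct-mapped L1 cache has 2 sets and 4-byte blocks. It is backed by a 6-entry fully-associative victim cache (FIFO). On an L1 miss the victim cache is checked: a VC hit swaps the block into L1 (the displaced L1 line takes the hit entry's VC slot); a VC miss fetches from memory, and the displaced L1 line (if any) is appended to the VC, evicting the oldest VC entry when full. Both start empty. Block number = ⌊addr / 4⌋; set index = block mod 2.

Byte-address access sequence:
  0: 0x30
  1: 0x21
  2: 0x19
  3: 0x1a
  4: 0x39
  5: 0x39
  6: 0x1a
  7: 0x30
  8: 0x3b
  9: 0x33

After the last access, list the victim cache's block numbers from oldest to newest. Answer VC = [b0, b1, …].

#0 0x30→b12/s0 MISS; vc=[]
#1 0x21→b8/s0 MISS; vc=[12]
#2 0x19→b6/s0 MISS; vc=[12,8]
#3 0x1a→b6/s0 L1-HIT; vc=[12,8]
#4 0x39→b14/s0 MISS; vc=[12,8,6]
#5 0x39→b14/s0 L1-HIT; vc=[12,8,6]
#6 0x1a→b6/s0 VC-HIT; vc=[12,8,14]
#7 0x30→b12/s0 VC-HIT; vc=[6,8,14]
#8 0x3b→b14/s0 VC-HIT; vc=[6,8,12]
#9 0x33→b12/s0 VC-HIT; vc=[6,8,14]

VC = [6, 8, 14]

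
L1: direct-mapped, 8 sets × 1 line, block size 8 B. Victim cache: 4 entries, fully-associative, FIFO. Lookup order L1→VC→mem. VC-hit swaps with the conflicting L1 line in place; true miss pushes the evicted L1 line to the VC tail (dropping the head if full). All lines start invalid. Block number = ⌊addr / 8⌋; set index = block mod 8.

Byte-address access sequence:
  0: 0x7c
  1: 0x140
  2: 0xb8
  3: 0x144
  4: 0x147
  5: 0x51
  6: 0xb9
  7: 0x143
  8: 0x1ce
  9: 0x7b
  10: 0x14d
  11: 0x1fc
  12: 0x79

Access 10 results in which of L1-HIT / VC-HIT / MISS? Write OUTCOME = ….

  [0] addr=0x7c blk=15 s=7: MISS | VC []
  [1] addr=0x140 blk=40 s=0: MISS | VC []
  [2] addr=0xb8 blk=23 s=7: MISS | VC [15]
  [3] addr=0x144 blk=40 s=0: L1-HIT | VC [15]
  [4] addr=0x147 blk=40 s=0: L1-HIT | VC [15]
  [5] addr=0x51 blk=10 s=2: MISS | VC [15]
  [6] addr=0xb9 blk=23 s=7: L1-HIT | VC [15]
  [7] addr=0x143 blk=40 s=0: L1-HIT | VC [15]
  [8] addr=0x1ce blk=57 s=1: MISS | VC [15]
  [9] addr=0x7b blk=15 s=7: VC-HIT | VC [23]
  [10] addr=0x14d blk=41 s=1: MISS | VC [23, 57]
  [11] addr=0x1fc blk=63 s=7: MISS | VC [23, 57, 15]
  [12] addr=0x79 blk=15 s=7: VC-HIT | VC [23, 57, 63]

OUTCOME = MISS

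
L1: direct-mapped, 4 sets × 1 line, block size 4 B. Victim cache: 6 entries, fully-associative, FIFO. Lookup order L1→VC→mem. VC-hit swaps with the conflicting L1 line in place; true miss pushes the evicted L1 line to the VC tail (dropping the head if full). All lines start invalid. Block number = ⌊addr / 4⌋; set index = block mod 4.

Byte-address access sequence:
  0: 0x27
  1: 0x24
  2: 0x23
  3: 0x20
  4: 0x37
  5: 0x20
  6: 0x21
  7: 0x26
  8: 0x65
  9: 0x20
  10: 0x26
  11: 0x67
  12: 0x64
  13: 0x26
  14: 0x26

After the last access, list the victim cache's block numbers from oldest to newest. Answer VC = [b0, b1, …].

VC = [13, 25]

0: 0x27 (blk 9, set 1) → MISS  vc=[]
1: 0x24 (blk 9, set 1) → L1-HIT  vc=[]
2: 0x23 (blk 8, set 0) → MISS  vc=[]
3: 0x20 (blk 8, set 0) → L1-HIT  vc=[]
4: 0x37 (blk 13, set 1) → MISS  vc=[9]
5: 0x20 (blk 8, set 0) → L1-HIT  vc=[9]
6: 0x21 (blk 8, set 0) → L1-HIT  vc=[9]
7: 0x26 (blk 9, set 1) → VC-HIT  vc=[13]
8: 0x65 (blk 25, set 1) → MISS  vc=[13, 9]
9: 0x20 (blk 8, set 0) → L1-HIT  vc=[13, 9]
10: 0x26 (blk 9, set 1) → VC-HIT  vc=[13, 25]
11: 0x67 (blk 25, set 1) → VC-HIT  vc=[13, 9]
12: 0x64 (blk 25, set 1) → L1-HIT  vc=[13, 9]
13: 0x26 (blk 9, set 1) → VC-HIT  vc=[13, 25]
14: 0x26 (blk 9, set 1) → L1-HIT  vc=[13, 25]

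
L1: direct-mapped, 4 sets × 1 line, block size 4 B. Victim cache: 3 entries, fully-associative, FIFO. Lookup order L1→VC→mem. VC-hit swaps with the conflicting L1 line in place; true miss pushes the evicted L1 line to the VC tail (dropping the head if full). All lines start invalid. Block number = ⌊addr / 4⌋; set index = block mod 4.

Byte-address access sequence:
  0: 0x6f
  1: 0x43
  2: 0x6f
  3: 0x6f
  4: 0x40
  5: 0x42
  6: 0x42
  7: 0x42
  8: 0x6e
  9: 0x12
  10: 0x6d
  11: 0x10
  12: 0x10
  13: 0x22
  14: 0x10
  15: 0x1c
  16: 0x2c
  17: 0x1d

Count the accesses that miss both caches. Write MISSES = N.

MISSES = 6

0: 0x6f (blk 27, set 3) → MISS  vc=[]
1: 0x43 (blk 16, set 0) → MISS  vc=[]
2: 0x6f (blk 27, set 3) → L1-HIT  vc=[]
3: 0x6f (blk 27, set 3) → L1-HIT  vc=[]
4: 0x40 (blk 16, set 0) → L1-HIT  vc=[]
5: 0x42 (blk 16, set 0) → L1-HIT  vc=[]
6: 0x42 (blk 16, set 0) → L1-HIT  vc=[]
7: 0x42 (blk 16, set 0) → L1-HIT  vc=[]
8: 0x6e (blk 27, set 3) → L1-HIT  vc=[]
9: 0x12 (blk 4, set 0) → MISS  vc=[16]
10: 0x6d (blk 27, set 3) → L1-HIT  vc=[16]
11: 0x10 (blk 4, set 0) → L1-HIT  vc=[16]
12: 0x10 (blk 4, set 0) → L1-HIT  vc=[16]
13: 0x22 (blk 8, set 0) → MISS  vc=[16, 4]
14: 0x10 (blk 4, set 0) → VC-HIT  vc=[16, 8]
15: 0x1c (blk 7, set 3) → MISS  vc=[16, 8, 27]
16: 0x2c (blk 11, set 3) → MISS  vc=[8, 27, 7]
17: 0x1d (blk 7, set 3) → VC-HIT  vc=[8, 27, 11]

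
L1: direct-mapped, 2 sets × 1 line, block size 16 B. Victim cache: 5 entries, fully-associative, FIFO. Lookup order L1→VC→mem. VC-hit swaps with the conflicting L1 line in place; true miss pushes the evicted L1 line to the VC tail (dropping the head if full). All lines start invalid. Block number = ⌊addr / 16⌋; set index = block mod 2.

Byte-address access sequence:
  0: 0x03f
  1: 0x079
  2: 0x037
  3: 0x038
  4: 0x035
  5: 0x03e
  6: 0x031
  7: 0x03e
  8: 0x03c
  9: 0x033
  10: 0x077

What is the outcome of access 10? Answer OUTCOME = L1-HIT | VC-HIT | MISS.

#0 0x3f→b3/s1 MISS; vc=[]
#1 0x79→b7/s1 MISS; vc=[3]
#2 0x37→b3/s1 VC-HIT; vc=[7]
#3 0x38→b3/s1 L1-HIT; vc=[7]
#4 0x35→b3/s1 L1-HIT; vc=[7]
#5 0x3e→b3/s1 L1-HIT; vc=[7]
#6 0x31→b3/s1 L1-HIT; vc=[7]
#7 0x3e→b3/s1 L1-HIT; vc=[7]
#8 0x3c→b3/s1 L1-HIT; vc=[7]
#9 0x33→b3/s1 L1-HIT; vc=[7]
#10 0x77→b7/s1 VC-HIT; vc=[3]

OUTCOME = VC-HIT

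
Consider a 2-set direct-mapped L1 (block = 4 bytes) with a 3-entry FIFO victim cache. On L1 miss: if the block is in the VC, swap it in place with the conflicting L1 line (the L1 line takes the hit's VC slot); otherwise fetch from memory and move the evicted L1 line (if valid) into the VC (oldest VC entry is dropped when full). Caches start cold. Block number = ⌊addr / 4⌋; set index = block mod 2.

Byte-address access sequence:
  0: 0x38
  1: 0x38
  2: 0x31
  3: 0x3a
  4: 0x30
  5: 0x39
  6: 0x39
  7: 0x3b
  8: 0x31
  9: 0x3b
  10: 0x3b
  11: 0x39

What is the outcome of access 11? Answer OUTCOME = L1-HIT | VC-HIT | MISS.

OUTCOME = L1-HIT

#0 0x38→b14/s0 MISS; vc=[]
#1 0x38→b14/s0 L1-HIT; vc=[]
#2 0x31→b12/s0 MISS; vc=[14]
#3 0x3a→b14/s0 VC-HIT; vc=[12]
#4 0x30→b12/s0 VC-HIT; vc=[14]
#5 0x39→b14/s0 VC-HIT; vc=[12]
#6 0x39→b14/s0 L1-HIT; vc=[12]
#7 0x3b→b14/s0 L1-HIT; vc=[12]
#8 0x31→b12/s0 VC-HIT; vc=[14]
#9 0x3b→b14/s0 VC-HIT; vc=[12]
#10 0x3b→b14/s0 L1-HIT; vc=[12]
#11 0x39→b14/s0 L1-HIT; vc=[12]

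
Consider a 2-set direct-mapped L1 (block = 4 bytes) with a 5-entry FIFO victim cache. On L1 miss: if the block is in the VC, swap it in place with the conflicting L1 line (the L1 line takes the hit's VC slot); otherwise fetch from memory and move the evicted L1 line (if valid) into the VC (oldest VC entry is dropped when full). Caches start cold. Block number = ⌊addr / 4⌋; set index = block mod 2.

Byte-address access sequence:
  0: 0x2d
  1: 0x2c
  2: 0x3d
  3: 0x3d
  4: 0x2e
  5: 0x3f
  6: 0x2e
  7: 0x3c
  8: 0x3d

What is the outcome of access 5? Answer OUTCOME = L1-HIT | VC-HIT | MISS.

OUTCOME = VC-HIT

#0 0x2d→b11/s1 MISS; vc=[]
#1 0x2c→b11/s1 L1-HIT; vc=[]
#2 0x3d→b15/s1 MISS; vc=[11]
#3 0x3d→b15/s1 L1-HIT; vc=[11]
#4 0x2e→b11/s1 VC-HIT; vc=[15]
#5 0x3f→b15/s1 VC-HIT; vc=[11]
#6 0x2e→b11/s1 VC-HIT; vc=[15]
#7 0x3c→b15/s1 VC-HIT; vc=[11]
#8 0x3d→b15/s1 L1-HIT; vc=[11]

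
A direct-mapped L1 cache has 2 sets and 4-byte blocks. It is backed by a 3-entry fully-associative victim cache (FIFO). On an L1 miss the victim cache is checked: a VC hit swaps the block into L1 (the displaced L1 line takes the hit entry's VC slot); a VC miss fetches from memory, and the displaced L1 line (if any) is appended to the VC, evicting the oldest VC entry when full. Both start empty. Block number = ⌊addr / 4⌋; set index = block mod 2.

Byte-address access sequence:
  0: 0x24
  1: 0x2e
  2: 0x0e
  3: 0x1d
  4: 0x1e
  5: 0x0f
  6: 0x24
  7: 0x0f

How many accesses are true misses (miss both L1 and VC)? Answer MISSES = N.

0: 0x24 (blk 9, set 1) → MISS  vc=[]
1: 0x2e (blk 11, set 1) → MISS  vc=[9]
2: 0xe (blk 3, set 1) → MISS  vc=[9, 11]
3: 0x1d (blk 7, set 1) → MISS  vc=[9, 11, 3]
4: 0x1e (blk 7, set 1) → L1-HIT  vc=[9, 11, 3]
5: 0xf (blk 3, set 1) → VC-HIT  vc=[9, 11, 7]
6: 0x24 (blk 9, set 1) → VC-HIT  vc=[3, 11, 7]
7: 0xf (blk 3, set 1) → VC-HIT  vc=[9, 11, 7]

MISSES = 4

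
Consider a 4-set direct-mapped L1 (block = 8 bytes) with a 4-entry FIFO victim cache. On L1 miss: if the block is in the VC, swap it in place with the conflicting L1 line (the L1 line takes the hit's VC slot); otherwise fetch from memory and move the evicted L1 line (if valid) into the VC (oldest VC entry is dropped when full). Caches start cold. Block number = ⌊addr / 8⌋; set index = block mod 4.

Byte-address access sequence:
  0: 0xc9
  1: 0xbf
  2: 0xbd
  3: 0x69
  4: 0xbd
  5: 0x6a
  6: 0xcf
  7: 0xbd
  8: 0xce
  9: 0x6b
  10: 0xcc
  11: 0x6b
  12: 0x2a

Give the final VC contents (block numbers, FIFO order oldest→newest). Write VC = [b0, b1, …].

VC = [25, 13]

0: 0xc9 (blk 25, set 1) → MISS  vc=[]
1: 0xbf (blk 23, set 3) → MISS  vc=[]
2: 0xbd (blk 23, set 3) → L1-HIT  vc=[]
3: 0x69 (blk 13, set 1) → MISS  vc=[25]
4: 0xbd (blk 23, set 3) → L1-HIT  vc=[25]
5: 0x6a (blk 13, set 1) → L1-HIT  vc=[25]
6: 0xcf (blk 25, set 1) → VC-HIT  vc=[13]
7: 0xbd (blk 23, set 3) → L1-HIT  vc=[13]
8: 0xce (blk 25, set 1) → L1-HIT  vc=[13]
9: 0x6b (blk 13, set 1) → VC-HIT  vc=[25]
10: 0xcc (blk 25, set 1) → VC-HIT  vc=[13]
11: 0x6b (blk 13, set 1) → VC-HIT  vc=[25]
12: 0x2a (blk 5, set 1) → MISS  vc=[25, 13]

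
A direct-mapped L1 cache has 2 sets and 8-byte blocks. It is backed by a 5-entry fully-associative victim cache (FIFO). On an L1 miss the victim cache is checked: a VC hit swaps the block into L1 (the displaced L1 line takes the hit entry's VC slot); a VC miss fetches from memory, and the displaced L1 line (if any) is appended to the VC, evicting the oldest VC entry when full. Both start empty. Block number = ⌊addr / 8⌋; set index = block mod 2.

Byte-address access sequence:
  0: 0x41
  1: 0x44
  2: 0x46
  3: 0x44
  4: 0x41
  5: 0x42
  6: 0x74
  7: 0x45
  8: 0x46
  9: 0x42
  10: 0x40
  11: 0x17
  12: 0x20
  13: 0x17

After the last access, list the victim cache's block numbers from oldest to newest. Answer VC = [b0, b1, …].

VC = [14, 8, 4]

#0 0x41→b8/s0 MISS; vc=[]
#1 0x44→b8/s0 L1-HIT; vc=[]
#2 0x46→b8/s0 L1-HIT; vc=[]
#3 0x44→b8/s0 L1-HIT; vc=[]
#4 0x41→b8/s0 L1-HIT; vc=[]
#5 0x42→b8/s0 L1-HIT; vc=[]
#6 0x74→b14/s0 MISS; vc=[8]
#7 0x45→b8/s0 VC-HIT; vc=[14]
#8 0x46→b8/s0 L1-HIT; vc=[14]
#9 0x42→b8/s0 L1-HIT; vc=[14]
#10 0x40→b8/s0 L1-HIT; vc=[14]
#11 0x17→b2/s0 MISS; vc=[14,8]
#12 0x20→b4/s0 MISS; vc=[14,8,2]
#13 0x17→b2/s0 VC-HIT; vc=[14,8,4]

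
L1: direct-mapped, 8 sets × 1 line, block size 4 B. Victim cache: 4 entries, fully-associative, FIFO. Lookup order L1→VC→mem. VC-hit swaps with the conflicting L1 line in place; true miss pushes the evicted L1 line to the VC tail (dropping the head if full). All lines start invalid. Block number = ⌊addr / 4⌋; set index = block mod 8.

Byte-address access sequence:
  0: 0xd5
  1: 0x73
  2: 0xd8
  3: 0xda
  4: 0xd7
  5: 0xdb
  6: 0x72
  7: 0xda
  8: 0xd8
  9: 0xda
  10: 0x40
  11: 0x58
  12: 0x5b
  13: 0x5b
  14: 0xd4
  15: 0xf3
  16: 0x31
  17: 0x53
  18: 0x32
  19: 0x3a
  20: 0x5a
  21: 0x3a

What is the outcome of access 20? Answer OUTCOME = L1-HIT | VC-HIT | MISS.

OUTCOME = VC-HIT

#0 0xd5→b53/s5 MISS; vc=[]
#1 0x73→b28/s4 MISS; vc=[]
#2 0xd8→b54/s6 MISS; vc=[]
#3 0xda→b54/s6 L1-HIT; vc=[]
#4 0xd7→b53/s5 L1-HIT; vc=[]
#5 0xdb→b54/s6 L1-HIT; vc=[]
#6 0x72→b28/s4 L1-HIT; vc=[]
#7 0xda→b54/s6 L1-HIT; vc=[]
#8 0xd8→b54/s6 L1-HIT; vc=[]
#9 0xda→b54/s6 L1-HIT; vc=[]
#10 0x40→b16/s0 MISS; vc=[]
#11 0x58→b22/s6 MISS; vc=[54]
#12 0x5b→b22/s6 L1-HIT; vc=[54]
#13 0x5b→b22/s6 L1-HIT; vc=[54]
#14 0xd4→b53/s5 L1-HIT; vc=[54]
#15 0xf3→b60/s4 MISS; vc=[54,28]
#16 0x31→b12/s4 MISS; vc=[54,28,60]
#17 0x53→b20/s4 MISS; vc=[54,28,60,12]
#18 0x32→b12/s4 VC-HIT; vc=[54,28,60,20]
#19 0x3a→b14/s6 MISS; vc=[28,60,20,22]
#20 0x5a→b22/s6 VC-HIT; vc=[28,60,20,14]
#21 0x3a→b14/s6 VC-HIT; vc=[28,60,20,22]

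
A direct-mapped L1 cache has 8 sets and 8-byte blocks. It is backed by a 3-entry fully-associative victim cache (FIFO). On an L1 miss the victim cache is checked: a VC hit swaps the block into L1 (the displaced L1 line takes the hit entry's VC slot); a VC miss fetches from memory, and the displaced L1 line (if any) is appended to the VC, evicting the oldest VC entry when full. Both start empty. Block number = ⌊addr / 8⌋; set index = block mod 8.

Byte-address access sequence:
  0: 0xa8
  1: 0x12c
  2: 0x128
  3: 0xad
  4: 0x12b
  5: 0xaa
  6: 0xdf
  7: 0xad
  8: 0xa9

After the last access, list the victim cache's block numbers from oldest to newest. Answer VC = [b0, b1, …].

VC = [37]

0: 0xa8 (blk 21, set 5) → MISS  vc=[]
1: 0x12c (blk 37, set 5) → MISS  vc=[21]
2: 0x128 (blk 37, set 5) → L1-HIT  vc=[21]
3: 0xad (blk 21, set 5) → VC-HIT  vc=[37]
4: 0x12b (blk 37, set 5) → VC-HIT  vc=[21]
5: 0xaa (blk 21, set 5) → VC-HIT  vc=[37]
6: 0xdf (blk 27, set 3) → MISS  vc=[37]
7: 0xad (blk 21, set 5) → L1-HIT  vc=[37]
8: 0xa9 (blk 21, set 5) → L1-HIT  vc=[37]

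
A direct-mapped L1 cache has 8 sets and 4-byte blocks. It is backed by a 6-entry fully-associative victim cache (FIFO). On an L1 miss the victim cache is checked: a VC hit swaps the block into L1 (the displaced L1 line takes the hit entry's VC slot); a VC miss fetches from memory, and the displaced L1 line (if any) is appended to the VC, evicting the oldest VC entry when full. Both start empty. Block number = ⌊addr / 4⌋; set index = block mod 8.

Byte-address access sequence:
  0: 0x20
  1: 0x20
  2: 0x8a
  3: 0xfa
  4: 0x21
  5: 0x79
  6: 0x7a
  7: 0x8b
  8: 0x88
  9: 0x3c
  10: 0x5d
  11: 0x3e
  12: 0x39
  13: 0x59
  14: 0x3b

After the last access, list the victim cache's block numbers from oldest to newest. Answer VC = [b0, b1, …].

#0 0x20→b8/s0 MISS; vc=[]
#1 0x20→b8/s0 L1-HIT; vc=[]
#2 0x8a→b34/s2 MISS; vc=[]
#3 0xfa→b62/s6 MISS; vc=[]
#4 0x21→b8/s0 L1-HIT; vc=[]
#5 0x79→b30/s6 MISS; vc=[62]
#6 0x7a→b30/s6 L1-HIT; vc=[62]
#7 0x8b→b34/s2 L1-HIT; vc=[62]
#8 0x88→b34/s2 L1-HIT; vc=[62]
#9 0x3c→b15/s7 MISS; vc=[62]
#10 0x5d→b23/s7 MISS; vc=[62,15]
#11 0x3e→b15/s7 VC-HIT; vc=[62,23]
#12 0x39→b14/s6 MISS; vc=[62,23,30]
#13 0x59→b22/s6 MISS; vc=[62,23,30,14]
#14 0x3b→b14/s6 VC-HIT; vc=[62,23,30,22]

VC = [62, 23, 30, 22]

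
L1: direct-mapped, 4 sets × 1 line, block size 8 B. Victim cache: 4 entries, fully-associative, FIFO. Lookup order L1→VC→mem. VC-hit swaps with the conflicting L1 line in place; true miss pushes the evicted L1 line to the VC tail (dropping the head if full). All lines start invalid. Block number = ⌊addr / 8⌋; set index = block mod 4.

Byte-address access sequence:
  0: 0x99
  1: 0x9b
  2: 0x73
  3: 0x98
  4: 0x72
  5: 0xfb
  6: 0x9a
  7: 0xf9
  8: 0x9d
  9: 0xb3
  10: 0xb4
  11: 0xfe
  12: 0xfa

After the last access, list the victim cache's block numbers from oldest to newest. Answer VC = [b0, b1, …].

VC = [19, 14]

  [0] addr=0x99 blk=19 s=3: MISS | VC []
  [1] addr=0x9b blk=19 s=3: L1-HIT | VC []
  [2] addr=0x73 blk=14 s=2: MISS | VC []
  [3] addr=0x98 blk=19 s=3: L1-HIT | VC []
  [4] addr=0x72 blk=14 s=2: L1-HIT | VC []
  [5] addr=0xfb blk=31 s=3: MISS | VC [19]
  [6] addr=0x9a blk=19 s=3: VC-HIT | VC [31]
  [7] addr=0xf9 blk=31 s=3: VC-HIT | VC [19]
  [8] addr=0x9d blk=19 s=3: VC-HIT | VC [31]
  [9] addr=0xb3 blk=22 s=2: MISS | VC [31, 14]
  [10] addr=0xb4 blk=22 s=2: L1-HIT | VC [31, 14]
  [11] addr=0xfe blk=31 s=3: VC-HIT | VC [19, 14]
  [12] addr=0xfa blk=31 s=3: L1-HIT | VC [19, 14]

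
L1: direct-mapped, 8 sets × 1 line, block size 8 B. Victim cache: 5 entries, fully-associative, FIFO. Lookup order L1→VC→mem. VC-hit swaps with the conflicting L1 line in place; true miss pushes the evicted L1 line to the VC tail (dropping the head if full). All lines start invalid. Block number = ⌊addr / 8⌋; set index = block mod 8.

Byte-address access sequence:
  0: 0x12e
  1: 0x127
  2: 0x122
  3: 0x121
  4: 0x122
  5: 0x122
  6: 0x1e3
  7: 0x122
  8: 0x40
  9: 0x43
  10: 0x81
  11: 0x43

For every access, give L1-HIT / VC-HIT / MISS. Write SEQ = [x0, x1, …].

  [0] addr=0x12e blk=37 s=5: MISS | VC []
  [1] addr=0x127 blk=36 s=4: MISS | VC []
  [2] addr=0x122 blk=36 s=4: L1-HIT | VC []
  [3] addr=0x121 blk=36 s=4: L1-HIT | VC []
  [4] addr=0x122 blk=36 s=4: L1-HIT | VC []
  [5] addr=0x122 blk=36 s=4: L1-HIT | VC []
  [6] addr=0x1e3 blk=60 s=4: MISS | VC [36]
  [7] addr=0x122 blk=36 s=4: VC-HIT | VC [60]
  [8] addr=0x40 blk=8 s=0: MISS | VC [60]
  [9] addr=0x43 blk=8 s=0: L1-HIT | VC [60]
  [10] addr=0x81 blk=16 s=0: MISS | VC [60, 8]
  [11] addr=0x43 blk=8 s=0: VC-HIT | VC [60, 16]

SEQ = [MISS, MISS, L1-HIT, L1-HIT, L1-HIT, L1-HIT, MISS, VC-HIT, MISS, L1-HIT, MISS, VC-HIT]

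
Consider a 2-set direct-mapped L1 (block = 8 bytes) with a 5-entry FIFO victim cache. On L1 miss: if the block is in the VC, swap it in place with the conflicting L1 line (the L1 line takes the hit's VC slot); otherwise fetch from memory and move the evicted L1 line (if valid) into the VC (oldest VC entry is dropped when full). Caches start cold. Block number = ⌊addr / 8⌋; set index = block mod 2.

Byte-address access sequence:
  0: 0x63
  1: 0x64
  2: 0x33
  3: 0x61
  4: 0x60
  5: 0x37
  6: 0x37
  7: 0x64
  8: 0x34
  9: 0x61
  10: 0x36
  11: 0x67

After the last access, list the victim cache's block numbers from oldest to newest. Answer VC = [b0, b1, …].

VC = [6]

  [0] addr=0x63 blk=12 s=0: MISS | VC []
  [1] addr=0x64 blk=12 s=0: L1-HIT | VC []
  [2] addr=0x33 blk=6 s=0: MISS | VC [12]
  [3] addr=0x61 blk=12 s=0: VC-HIT | VC [6]
  [4] addr=0x60 blk=12 s=0: L1-HIT | VC [6]
  [5] addr=0x37 blk=6 s=0: VC-HIT | VC [12]
  [6] addr=0x37 blk=6 s=0: L1-HIT | VC [12]
  [7] addr=0x64 blk=12 s=0: VC-HIT | VC [6]
  [8] addr=0x34 blk=6 s=0: VC-HIT | VC [12]
  [9] addr=0x61 blk=12 s=0: VC-HIT | VC [6]
  [10] addr=0x36 blk=6 s=0: VC-HIT | VC [12]
  [11] addr=0x67 blk=12 s=0: VC-HIT | VC [6]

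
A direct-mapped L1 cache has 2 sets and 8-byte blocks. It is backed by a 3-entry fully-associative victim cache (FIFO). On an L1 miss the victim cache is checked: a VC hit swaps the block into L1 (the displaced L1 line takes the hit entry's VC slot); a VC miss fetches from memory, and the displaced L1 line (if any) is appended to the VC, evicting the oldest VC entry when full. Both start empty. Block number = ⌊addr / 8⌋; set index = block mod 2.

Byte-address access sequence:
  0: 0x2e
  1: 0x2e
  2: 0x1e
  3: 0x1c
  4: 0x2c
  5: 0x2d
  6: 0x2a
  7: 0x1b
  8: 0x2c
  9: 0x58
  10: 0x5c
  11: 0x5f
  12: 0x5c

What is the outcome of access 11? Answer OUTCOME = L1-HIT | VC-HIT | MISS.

OUTCOME = L1-HIT

0: 0x2e (blk 5, set 1) → MISS  vc=[]
1: 0x2e (blk 5, set 1) → L1-HIT  vc=[]
2: 0x1e (blk 3, set 1) → MISS  vc=[5]
3: 0x1c (blk 3, set 1) → L1-HIT  vc=[5]
4: 0x2c (blk 5, set 1) → VC-HIT  vc=[3]
5: 0x2d (blk 5, set 1) → L1-HIT  vc=[3]
6: 0x2a (blk 5, set 1) → L1-HIT  vc=[3]
7: 0x1b (blk 3, set 1) → VC-HIT  vc=[5]
8: 0x2c (blk 5, set 1) → VC-HIT  vc=[3]
9: 0x58 (blk 11, set 1) → MISS  vc=[3, 5]
10: 0x5c (blk 11, set 1) → L1-HIT  vc=[3, 5]
11: 0x5f (blk 11, set 1) → L1-HIT  vc=[3, 5]
12: 0x5c (blk 11, set 1) → L1-HIT  vc=[3, 5]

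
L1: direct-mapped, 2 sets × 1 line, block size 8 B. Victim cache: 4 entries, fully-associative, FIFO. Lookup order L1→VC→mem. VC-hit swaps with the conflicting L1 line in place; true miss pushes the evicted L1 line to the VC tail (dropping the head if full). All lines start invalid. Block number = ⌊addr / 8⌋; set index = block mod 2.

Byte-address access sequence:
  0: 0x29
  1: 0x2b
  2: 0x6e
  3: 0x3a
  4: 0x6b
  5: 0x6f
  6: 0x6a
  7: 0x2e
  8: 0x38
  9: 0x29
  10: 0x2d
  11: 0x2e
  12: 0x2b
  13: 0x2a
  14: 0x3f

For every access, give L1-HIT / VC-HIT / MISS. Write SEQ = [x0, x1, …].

#0 0x29→b5/s1 MISS; vc=[]
#1 0x2b→b5/s1 L1-HIT; vc=[]
#2 0x6e→b13/s1 MISS; vc=[5]
#3 0x3a→b7/s1 MISS; vc=[5,13]
#4 0x6b→b13/s1 VC-HIT; vc=[5,7]
#5 0x6f→b13/s1 L1-HIT; vc=[5,7]
#6 0x6a→b13/s1 L1-HIT; vc=[5,7]
#7 0x2e→b5/s1 VC-HIT; vc=[13,7]
#8 0x38→b7/s1 VC-HIT; vc=[13,5]
#9 0x29→b5/s1 VC-HIT; vc=[13,7]
#10 0x2d→b5/s1 L1-HIT; vc=[13,7]
#11 0x2e→b5/s1 L1-HIT; vc=[13,7]
#12 0x2b→b5/s1 L1-HIT; vc=[13,7]
#13 0x2a→b5/s1 L1-HIT; vc=[13,7]
#14 0x3f→b7/s1 VC-HIT; vc=[13,5]

SEQ = [MISS, L1-HIT, MISS, MISS, VC-HIT, L1-HIT, L1-HIT, VC-HIT, VC-HIT, VC-HIT, L1-HIT, L1-HIT, L1-HIT, L1-HIT, VC-HIT]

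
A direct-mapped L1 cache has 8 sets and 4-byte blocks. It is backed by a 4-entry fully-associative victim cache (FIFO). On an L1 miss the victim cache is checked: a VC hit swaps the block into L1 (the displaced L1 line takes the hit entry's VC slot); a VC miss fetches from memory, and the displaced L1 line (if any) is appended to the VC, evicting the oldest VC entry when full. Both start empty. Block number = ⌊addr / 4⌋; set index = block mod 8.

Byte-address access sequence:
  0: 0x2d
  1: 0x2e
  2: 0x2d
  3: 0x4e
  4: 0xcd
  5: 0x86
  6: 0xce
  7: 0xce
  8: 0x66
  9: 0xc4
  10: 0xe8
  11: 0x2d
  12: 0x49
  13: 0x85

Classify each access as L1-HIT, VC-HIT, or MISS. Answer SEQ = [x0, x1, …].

SEQ = [MISS, L1-HIT, L1-HIT, MISS, MISS, MISS, L1-HIT, L1-HIT, MISS, MISS, MISS, VC-HIT, MISS, VC-HIT]

#0 0x2d→b11/s3 MISS; vc=[]
#1 0x2e→b11/s3 L1-HIT; vc=[]
#2 0x2d→b11/s3 L1-HIT; vc=[]
#3 0x4e→b19/s3 MISS; vc=[11]
#4 0xcd→b51/s3 MISS; vc=[11,19]
#5 0x86→b33/s1 MISS; vc=[11,19]
#6 0xce→b51/s3 L1-HIT; vc=[11,19]
#7 0xce→b51/s3 L1-HIT; vc=[11,19]
#8 0x66→b25/s1 MISS; vc=[11,19,33]
#9 0xc4→b49/s1 MISS; vc=[11,19,33,25]
#10 0xe8→b58/s2 MISS; vc=[11,19,33,25]
#11 0x2d→b11/s3 VC-HIT; vc=[51,19,33,25]
#12 0x49→b18/s2 MISS; vc=[19,33,25,58]
#13 0x85→b33/s1 VC-HIT; vc=[19,49,25,58]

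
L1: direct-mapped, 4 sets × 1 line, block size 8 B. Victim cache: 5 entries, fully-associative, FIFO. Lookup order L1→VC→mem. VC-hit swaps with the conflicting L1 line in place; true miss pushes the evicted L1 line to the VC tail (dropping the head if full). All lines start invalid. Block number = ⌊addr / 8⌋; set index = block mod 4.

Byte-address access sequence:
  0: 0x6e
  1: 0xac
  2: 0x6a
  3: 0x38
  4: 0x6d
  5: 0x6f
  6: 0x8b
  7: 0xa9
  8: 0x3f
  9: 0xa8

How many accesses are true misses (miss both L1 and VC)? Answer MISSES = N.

  [0] addr=0x6e blk=13 s=1: MISS | VC []
  [1] addr=0xac blk=21 s=1: MISS | VC [13]
  [2] addr=0x6a blk=13 s=1: VC-HIT | VC [21]
  [3] addr=0x38 blk=7 s=3: MISS | VC [21]
  [4] addr=0x6d blk=13 s=1: L1-HIT | VC [21]
  [5] addr=0x6f blk=13 s=1: L1-HIT | VC [21]
  [6] addr=0x8b blk=17 s=1: MISS | VC [21, 13]
  [7] addr=0xa9 blk=21 s=1: VC-HIT | VC [17, 13]
  [8] addr=0x3f blk=7 s=3: L1-HIT | VC [17, 13]
  [9] addr=0xa8 blk=21 s=1: L1-HIT | VC [17, 13]

MISSES = 4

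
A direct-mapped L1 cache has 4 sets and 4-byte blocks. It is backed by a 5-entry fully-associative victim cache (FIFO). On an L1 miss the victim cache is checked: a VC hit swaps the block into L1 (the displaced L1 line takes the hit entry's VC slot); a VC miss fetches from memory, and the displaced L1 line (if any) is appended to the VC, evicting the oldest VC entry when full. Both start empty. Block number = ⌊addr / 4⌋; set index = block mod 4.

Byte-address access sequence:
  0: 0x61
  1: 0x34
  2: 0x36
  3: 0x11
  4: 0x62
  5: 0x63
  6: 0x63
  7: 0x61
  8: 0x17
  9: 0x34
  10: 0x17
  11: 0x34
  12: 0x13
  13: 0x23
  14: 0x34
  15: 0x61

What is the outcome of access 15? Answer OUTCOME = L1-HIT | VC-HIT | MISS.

OUTCOME = VC-HIT

#0 0x61→b24/s0 MISS; vc=[]
#1 0x34→b13/s1 MISS; vc=[]
#2 0x36→b13/s1 L1-HIT; vc=[]
#3 0x11→b4/s0 MISS; vc=[24]
#4 0x62→b24/s0 VC-HIT; vc=[4]
#5 0x63→b24/s0 L1-HIT; vc=[4]
#6 0x63→b24/s0 L1-HIT; vc=[4]
#7 0x61→b24/s0 L1-HIT; vc=[4]
#8 0x17→b5/s1 MISS; vc=[4,13]
#9 0x34→b13/s1 VC-HIT; vc=[4,5]
#10 0x17→b5/s1 VC-HIT; vc=[4,13]
#11 0x34→b13/s1 VC-HIT; vc=[4,5]
#12 0x13→b4/s0 VC-HIT; vc=[24,5]
#13 0x23→b8/s0 MISS; vc=[24,5,4]
#14 0x34→b13/s1 L1-HIT; vc=[24,5,4]
#15 0x61→b24/s0 VC-HIT; vc=[8,5,4]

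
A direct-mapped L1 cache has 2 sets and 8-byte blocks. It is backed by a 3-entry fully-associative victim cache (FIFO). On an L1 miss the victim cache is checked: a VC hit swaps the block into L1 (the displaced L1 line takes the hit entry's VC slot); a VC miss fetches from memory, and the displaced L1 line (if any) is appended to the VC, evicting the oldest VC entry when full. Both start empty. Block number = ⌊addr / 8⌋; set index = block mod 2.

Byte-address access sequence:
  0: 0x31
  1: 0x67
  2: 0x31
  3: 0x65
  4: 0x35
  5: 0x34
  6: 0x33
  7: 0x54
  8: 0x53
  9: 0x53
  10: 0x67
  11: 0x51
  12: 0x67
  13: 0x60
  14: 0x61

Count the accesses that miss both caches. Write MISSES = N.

0: 0x31 (blk 6, set 0) → MISS  vc=[]
1: 0x67 (blk 12, set 0) → MISS  vc=[6]
2: 0x31 (blk 6, set 0) → VC-HIT  vc=[12]
3: 0x65 (blk 12, set 0) → VC-HIT  vc=[6]
4: 0x35 (blk 6, set 0) → VC-HIT  vc=[12]
5: 0x34 (blk 6, set 0) → L1-HIT  vc=[12]
6: 0x33 (blk 6, set 0) → L1-HIT  vc=[12]
7: 0x54 (blk 10, set 0) → MISS  vc=[12, 6]
8: 0x53 (blk 10, set 0) → L1-HIT  vc=[12, 6]
9: 0x53 (blk 10, set 0) → L1-HIT  vc=[12, 6]
10: 0x67 (blk 12, set 0) → VC-HIT  vc=[10, 6]
11: 0x51 (blk 10, set 0) → VC-HIT  vc=[12, 6]
12: 0x67 (blk 12, set 0) → VC-HIT  vc=[10, 6]
13: 0x60 (blk 12, set 0) → L1-HIT  vc=[10, 6]
14: 0x61 (blk 12, set 0) → L1-HIT  vc=[10, 6]

MISSES = 3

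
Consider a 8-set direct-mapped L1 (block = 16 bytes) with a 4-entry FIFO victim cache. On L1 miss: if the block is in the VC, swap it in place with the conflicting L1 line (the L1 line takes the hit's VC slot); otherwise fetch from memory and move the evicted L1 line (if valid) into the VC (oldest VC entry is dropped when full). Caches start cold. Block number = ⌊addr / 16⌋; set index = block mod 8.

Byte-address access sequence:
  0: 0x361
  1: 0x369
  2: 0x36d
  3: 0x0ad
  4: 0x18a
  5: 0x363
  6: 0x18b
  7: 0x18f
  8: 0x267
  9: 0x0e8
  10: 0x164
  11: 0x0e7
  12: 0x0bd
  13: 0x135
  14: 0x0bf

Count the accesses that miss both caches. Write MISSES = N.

MISSES = 8

  [0] addr=0x361 blk=54 s=6: MISS | VC []
  [1] addr=0x369 blk=54 s=6: L1-HIT | VC []
  [2] addr=0x36d blk=54 s=6: L1-HIT | VC []
  [3] addr=0xad blk=10 s=2: MISS | VC []
  [4] addr=0x18a blk=24 s=0: MISS | VC []
  [5] addr=0x363 blk=54 s=6: L1-HIT | VC []
  [6] addr=0x18b blk=24 s=0: L1-HIT | VC []
  [7] addr=0x18f blk=24 s=0: L1-HIT | VC []
  [8] addr=0x267 blk=38 s=6: MISS | VC [54]
  [9] addr=0xe8 blk=14 s=6: MISS | VC [54, 38]
  [10] addr=0x164 blk=22 s=6: MISS | VC [54, 38, 14]
  [11] addr=0xe7 blk=14 s=6: VC-HIT | VC [54, 38, 22]
  [12] addr=0xbd blk=11 s=3: MISS | VC [54, 38, 22]
  [13] addr=0x135 blk=19 s=3: MISS | VC [54, 38, 22, 11]
  [14] addr=0xbf blk=11 s=3: VC-HIT | VC [54, 38, 22, 19]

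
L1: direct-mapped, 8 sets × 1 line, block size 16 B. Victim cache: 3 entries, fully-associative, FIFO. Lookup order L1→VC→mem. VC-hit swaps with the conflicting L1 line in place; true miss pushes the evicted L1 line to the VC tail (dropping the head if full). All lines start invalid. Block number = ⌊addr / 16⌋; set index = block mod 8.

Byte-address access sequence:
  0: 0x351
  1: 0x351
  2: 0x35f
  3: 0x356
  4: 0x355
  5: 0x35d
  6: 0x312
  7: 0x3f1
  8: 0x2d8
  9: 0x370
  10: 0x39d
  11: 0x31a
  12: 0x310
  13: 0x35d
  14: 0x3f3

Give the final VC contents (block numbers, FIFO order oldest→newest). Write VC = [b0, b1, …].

VC = [45, 55, 57]

  [0] addr=0x351 blk=53 s=5: MISS | VC []
  [1] addr=0x351 blk=53 s=5: L1-HIT | VC []
  [2] addr=0x35f blk=53 s=5: L1-HIT | VC []
  [3] addr=0x356 blk=53 s=5: L1-HIT | VC []
  [4] addr=0x355 blk=53 s=5: L1-HIT | VC []
  [5] addr=0x35d blk=53 s=5: L1-HIT | VC []
  [6] addr=0x312 blk=49 s=1: MISS | VC []
  [7] addr=0x3f1 blk=63 s=7: MISS | VC []
  [8] addr=0x2d8 blk=45 s=5: MISS | VC [53]
  [9] addr=0x370 blk=55 s=7: MISS | VC [53, 63]
  [10] addr=0x39d blk=57 s=1: MISS | VC [53, 63, 49]
  [11] addr=0x31a blk=49 s=1: VC-HIT | VC [53, 63, 57]
  [12] addr=0x310 blk=49 s=1: L1-HIT | VC [53, 63, 57]
  [13] addr=0x35d blk=53 s=5: VC-HIT | VC [45, 63, 57]
  [14] addr=0x3f3 blk=63 s=7: VC-HIT | VC [45, 55, 57]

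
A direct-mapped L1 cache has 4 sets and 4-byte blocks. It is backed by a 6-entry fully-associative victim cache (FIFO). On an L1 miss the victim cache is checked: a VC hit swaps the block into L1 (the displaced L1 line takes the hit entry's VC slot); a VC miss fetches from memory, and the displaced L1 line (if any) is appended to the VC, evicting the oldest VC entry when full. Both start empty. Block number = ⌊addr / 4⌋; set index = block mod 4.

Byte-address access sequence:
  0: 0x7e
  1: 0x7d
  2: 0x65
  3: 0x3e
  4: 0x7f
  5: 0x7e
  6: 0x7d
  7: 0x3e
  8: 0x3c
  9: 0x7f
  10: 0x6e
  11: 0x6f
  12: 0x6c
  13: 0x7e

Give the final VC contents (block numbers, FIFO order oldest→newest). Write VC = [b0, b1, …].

VC = [15, 27]

#0 0x7e→b31/s3 MISS; vc=[]
#1 0x7d→b31/s3 L1-HIT; vc=[]
#2 0x65→b25/s1 MISS; vc=[]
#3 0x3e→b15/s3 MISS; vc=[31]
#4 0x7f→b31/s3 VC-HIT; vc=[15]
#5 0x7e→b31/s3 L1-HIT; vc=[15]
#6 0x7d→b31/s3 L1-HIT; vc=[15]
#7 0x3e→b15/s3 VC-HIT; vc=[31]
#8 0x3c→b15/s3 L1-HIT; vc=[31]
#9 0x7f→b31/s3 VC-HIT; vc=[15]
#10 0x6e→b27/s3 MISS; vc=[15,31]
#11 0x6f→b27/s3 L1-HIT; vc=[15,31]
#12 0x6c→b27/s3 L1-HIT; vc=[15,31]
#13 0x7e→b31/s3 VC-HIT; vc=[15,27]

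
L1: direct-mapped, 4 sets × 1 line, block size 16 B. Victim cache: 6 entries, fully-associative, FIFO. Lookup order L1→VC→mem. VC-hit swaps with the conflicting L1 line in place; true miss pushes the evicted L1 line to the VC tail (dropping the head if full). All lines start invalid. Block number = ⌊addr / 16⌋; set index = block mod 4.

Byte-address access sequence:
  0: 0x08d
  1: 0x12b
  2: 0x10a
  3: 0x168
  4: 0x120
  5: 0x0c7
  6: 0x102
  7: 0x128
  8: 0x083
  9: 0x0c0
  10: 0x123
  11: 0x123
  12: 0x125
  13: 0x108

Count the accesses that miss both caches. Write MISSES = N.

0: 0x8d (blk 8, set 0) → MISS  vc=[]
1: 0x12b (blk 18, set 2) → MISS  vc=[]
2: 0x10a (blk 16, set 0) → MISS  vc=[8]
3: 0x168 (blk 22, set 2) → MISS  vc=[8, 18]
4: 0x120 (blk 18, set 2) → VC-HIT  vc=[8, 22]
5: 0xc7 (blk 12, set 0) → MISS  vc=[8, 22, 16]
6: 0x102 (blk 16, set 0) → VC-HIT  vc=[8, 22, 12]
7: 0x128 (blk 18, set 2) → L1-HIT  vc=[8, 22, 12]
8: 0x83 (blk 8, set 0) → VC-HIT  vc=[16, 22, 12]
9: 0xc0 (blk 12, set 0) → VC-HIT  vc=[16, 22, 8]
10: 0x123 (blk 18, set 2) → L1-HIT  vc=[16, 22, 8]
11: 0x123 (blk 18, set 2) → L1-HIT  vc=[16, 22, 8]
12: 0x125 (blk 18, set 2) → L1-HIT  vc=[16, 22, 8]
13: 0x108 (blk 16, set 0) → VC-HIT  vc=[12, 22, 8]

MISSES = 5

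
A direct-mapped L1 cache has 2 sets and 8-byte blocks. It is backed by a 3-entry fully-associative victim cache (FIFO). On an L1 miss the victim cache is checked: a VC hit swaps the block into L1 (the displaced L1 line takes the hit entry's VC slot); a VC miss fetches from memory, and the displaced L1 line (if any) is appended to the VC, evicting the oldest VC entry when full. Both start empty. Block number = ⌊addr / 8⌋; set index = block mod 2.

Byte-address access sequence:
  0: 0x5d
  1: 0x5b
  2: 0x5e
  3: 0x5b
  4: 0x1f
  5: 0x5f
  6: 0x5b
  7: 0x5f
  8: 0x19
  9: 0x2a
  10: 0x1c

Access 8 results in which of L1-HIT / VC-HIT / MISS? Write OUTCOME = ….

0: 0x5d (blk 11, set 1) → MISS  vc=[]
1: 0x5b (blk 11, set 1) → L1-HIT  vc=[]
2: 0x5e (blk 11, set 1) → L1-HIT  vc=[]
3: 0x5b (blk 11, set 1) → L1-HIT  vc=[]
4: 0x1f (blk 3, set 1) → MISS  vc=[11]
5: 0x5f (blk 11, set 1) → VC-HIT  vc=[3]
6: 0x5b (blk 11, set 1) → L1-HIT  vc=[3]
7: 0x5f (blk 11, set 1) → L1-HIT  vc=[3]
8: 0x19 (blk 3, set 1) → VC-HIT  vc=[11]
9: 0x2a (blk 5, set 1) → MISS  vc=[11, 3]
10: 0x1c (blk 3, set 1) → VC-HIT  vc=[11, 5]

OUTCOME = VC-HIT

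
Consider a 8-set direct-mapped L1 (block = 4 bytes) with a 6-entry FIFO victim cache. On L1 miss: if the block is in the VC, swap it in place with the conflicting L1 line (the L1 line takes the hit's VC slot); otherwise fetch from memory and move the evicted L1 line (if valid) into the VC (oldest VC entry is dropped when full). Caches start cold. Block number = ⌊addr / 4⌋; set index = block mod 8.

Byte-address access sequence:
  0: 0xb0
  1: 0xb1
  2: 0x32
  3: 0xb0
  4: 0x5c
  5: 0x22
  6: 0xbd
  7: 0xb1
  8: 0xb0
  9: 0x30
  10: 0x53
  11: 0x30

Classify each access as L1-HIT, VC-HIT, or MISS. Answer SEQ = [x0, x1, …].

0: 0xb0 (blk 44, set 4) → MISS  vc=[]
1: 0xb1 (blk 44, set 4) → L1-HIT  vc=[]
2: 0x32 (blk 12, set 4) → MISS  vc=[44]
3: 0xb0 (blk 44, set 4) → VC-HIT  vc=[12]
4: 0x5c (blk 23, set 7) → MISS  vc=[12]
5: 0x22 (blk 8, set 0) → MISS  vc=[12]
6: 0xbd (blk 47, set 7) → MISS  vc=[12, 23]
7: 0xb1 (blk 44, set 4) → L1-HIT  vc=[12, 23]
8: 0xb0 (blk 44, set 4) → L1-HIT  vc=[12, 23]
9: 0x30 (blk 12, set 4) → VC-HIT  vc=[44, 23]
10: 0x53 (blk 20, set 4) → MISS  vc=[44, 23, 12]
11: 0x30 (blk 12, set 4) → VC-HIT  vc=[44, 23, 20]

SEQ = [MISS, L1-HIT, MISS, VC-HIT, MISS, MISS, MISS, L1-HIT, L1-HIT, VC-HIT, MISS, VC-HIT]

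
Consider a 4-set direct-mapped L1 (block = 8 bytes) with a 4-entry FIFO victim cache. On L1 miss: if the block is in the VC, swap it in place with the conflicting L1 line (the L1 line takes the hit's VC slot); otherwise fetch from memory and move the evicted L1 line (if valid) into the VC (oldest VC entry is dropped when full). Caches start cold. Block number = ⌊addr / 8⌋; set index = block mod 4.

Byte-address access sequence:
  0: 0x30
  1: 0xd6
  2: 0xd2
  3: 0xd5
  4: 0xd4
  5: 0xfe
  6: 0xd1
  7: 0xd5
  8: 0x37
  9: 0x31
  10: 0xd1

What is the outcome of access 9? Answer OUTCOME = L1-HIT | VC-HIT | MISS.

OUTCOME = L1-HIT

#0 0x30→b6/s2 MISS; vc=[]
#1 0xd6→b26/s2 MISS; vc=[6]
#2 0xd2→b26/s2 L1-HIT; vc=[6]
#3 0xd5→b26/s2 L1-HIT; vc=[6]
#4 0xd4→b26/s2 L1-HIT; vc=[6]
#5 0xfe→b31/s3 MISS; vc=[6]
#6 0xd1→b26/s2 L1-HIT; vc=[6]
#7 0xd5→b26/s2 L1-HIT; vc=[6]
#8 0x37→b6/s2 VC-HIT; vc=[26]
#9 0x31→b6/s2 L1-HIT; vc=[26]
#10 0xd1→b26/s2 VC-HIT; vc=[6]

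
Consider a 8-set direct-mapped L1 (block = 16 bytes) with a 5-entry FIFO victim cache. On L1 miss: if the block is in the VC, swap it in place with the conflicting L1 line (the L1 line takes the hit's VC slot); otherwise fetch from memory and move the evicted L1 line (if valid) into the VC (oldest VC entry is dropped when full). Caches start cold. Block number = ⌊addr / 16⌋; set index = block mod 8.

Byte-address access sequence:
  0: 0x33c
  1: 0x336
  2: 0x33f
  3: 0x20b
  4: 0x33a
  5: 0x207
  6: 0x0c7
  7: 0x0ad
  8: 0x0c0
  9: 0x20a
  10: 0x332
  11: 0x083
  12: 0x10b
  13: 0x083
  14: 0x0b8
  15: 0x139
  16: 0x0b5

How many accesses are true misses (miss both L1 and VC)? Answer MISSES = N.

#0 0x33c→b51/s3 MISS; vc=[]
#1 0x336→b51/s3 L1-HIT; vc=[]
#2 0x33f→b51/s3 L1-HIT; vc=[]
#3 0x20b→b32/s0 MISS; vc=[]
#4 0x33a→b51/s3 L1-HIT; vc=[]
#5 0x207→b32/s0 L1-HIT; vc=[]
#6 0xc7→b12/s4 MISS; vc=[]
#7 0xad→b10/s2 MISS; vc=[]
#8 0xc0→b12/s4 L1-HIT; vc=[]
#9 0x20a→b32/s0 L1-HIT; vc=[]
#10 0x332→b51/s3 L1-HIT; vc=[]
#11 0x83→b8/s0 MISS; vc=[32]
#12 0x10b→b16/s0 MISS; vc=[32,8]
#13 0x83→b8/s0 VC-HIT; vc=[32,16]
#14 0xb8→b11/s3 MISS; vc=[32,16,51]
#15 0x139→b19/s3 MISS; vc=[32,16,51,11]
#16 0xb5→b11/s3 VC-HIT; vc=[32,16,51,19]

MISSES = 8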